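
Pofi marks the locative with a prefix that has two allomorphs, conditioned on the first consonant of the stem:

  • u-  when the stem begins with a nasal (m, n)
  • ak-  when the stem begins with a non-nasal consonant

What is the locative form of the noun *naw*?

unaw

*naw* — first consonant /n/ (a nasal) → u- → *unaw*.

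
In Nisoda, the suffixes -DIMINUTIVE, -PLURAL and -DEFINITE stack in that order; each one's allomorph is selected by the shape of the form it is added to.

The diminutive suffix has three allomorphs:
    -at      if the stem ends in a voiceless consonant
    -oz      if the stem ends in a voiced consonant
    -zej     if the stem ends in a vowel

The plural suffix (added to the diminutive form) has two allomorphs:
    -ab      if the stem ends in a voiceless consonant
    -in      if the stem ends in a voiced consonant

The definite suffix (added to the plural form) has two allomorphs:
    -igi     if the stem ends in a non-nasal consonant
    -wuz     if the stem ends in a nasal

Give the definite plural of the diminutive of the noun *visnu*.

*visnu* — final sound /u/ (a vowel) → -zej → *visnuzej*.
Since the final consonant of the diminutive form *visnuzej* is /j/ (voiced), it takes -in, giving *visnuzejin*.
The plural form *visnuzejin* — final consonant /n/ (a nasal) → -wuz → *visnuzejinwuz*.

visnuzejinwuz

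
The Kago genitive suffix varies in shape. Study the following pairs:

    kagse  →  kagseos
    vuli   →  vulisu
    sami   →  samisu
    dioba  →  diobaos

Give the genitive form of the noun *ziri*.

Looking at the last vowel of each stem: -su when the last vowel of the stem is a high vowel (*vuli*, *sami*); -os when the last vowel of the stem is a non-high vowel (*kagse*, *dioba*).
*ziri*: last vowel = /i/, a high vowel → -su → *zirisu*.

zirisu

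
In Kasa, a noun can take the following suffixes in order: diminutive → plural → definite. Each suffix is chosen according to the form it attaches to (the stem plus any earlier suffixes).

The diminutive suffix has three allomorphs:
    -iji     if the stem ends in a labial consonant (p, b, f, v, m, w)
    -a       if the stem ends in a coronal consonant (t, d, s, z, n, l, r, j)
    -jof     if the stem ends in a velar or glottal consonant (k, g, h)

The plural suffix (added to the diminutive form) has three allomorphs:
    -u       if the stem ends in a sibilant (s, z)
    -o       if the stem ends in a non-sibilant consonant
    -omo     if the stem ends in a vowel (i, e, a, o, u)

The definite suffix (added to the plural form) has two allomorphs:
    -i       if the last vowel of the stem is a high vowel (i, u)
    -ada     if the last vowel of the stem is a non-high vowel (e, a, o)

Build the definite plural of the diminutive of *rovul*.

*rovul* — final consonant /l/ (coronal) → -a → *rovula*.
Since the final sound of the diminutive form *rovula* is /a/ (a vowel), it takes -omo, giving *rovulaomo*.
The plural form *rovulaomo*: last vowel = /o/, a non-high vowel → -ada → *rovulaomoada*.

rovulaomoada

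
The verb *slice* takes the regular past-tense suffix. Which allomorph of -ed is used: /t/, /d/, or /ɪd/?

/t/

The stem *slice* ends in a voiceless consonant other than /t/.
The -ed suffix is realized as /ɪd/ after /t, d/; as /t/ after other voiceless consonants; and as /d/ after other voiced sounds.
So -ed on *slice* is pronounced /t/.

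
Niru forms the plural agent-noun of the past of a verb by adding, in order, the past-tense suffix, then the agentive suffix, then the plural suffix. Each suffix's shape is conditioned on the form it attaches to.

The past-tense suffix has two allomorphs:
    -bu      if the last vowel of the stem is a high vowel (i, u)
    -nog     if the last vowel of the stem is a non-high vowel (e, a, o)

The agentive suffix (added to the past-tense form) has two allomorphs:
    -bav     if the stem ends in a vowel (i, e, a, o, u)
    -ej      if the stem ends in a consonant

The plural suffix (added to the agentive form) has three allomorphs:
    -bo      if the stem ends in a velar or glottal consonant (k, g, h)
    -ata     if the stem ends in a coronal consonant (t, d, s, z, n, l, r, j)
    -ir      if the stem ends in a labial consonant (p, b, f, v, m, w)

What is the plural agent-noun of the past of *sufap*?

sufapnogejata

*sufap* — last vowel /a/ (a non-high vowel) → -nog → *sufapnog*.
The final sound of the past-tense form *sufapnog* is /g/, which is a consonant, so the agentive suffix is -ej, giving *sufapnogej*.
The final consonant of the agentive form *sufapnogej* is /j/, which is coronal, so the plural suffix is -ata, giving *sufapnogejata*.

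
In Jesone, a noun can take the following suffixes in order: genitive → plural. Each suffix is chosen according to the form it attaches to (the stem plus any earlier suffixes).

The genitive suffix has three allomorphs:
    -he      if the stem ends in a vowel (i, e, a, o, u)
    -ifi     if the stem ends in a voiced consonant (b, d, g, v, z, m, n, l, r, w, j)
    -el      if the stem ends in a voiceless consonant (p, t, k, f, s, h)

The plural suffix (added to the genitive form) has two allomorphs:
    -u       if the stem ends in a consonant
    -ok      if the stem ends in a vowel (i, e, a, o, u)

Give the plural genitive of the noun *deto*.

The final sound of *deto* is /o/, which is a vowel, so the genitive suffix is -he, giving *detohe*.
Since the final sound of the genitive form *detohe* is /e/ (a vowel), it takes -ok, giving *detoheok*.

detoheok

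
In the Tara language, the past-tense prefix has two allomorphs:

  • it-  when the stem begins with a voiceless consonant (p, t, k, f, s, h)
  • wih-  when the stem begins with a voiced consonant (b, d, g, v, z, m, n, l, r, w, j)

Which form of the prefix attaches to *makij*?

wih-

The first consonant of *makij* is /m/, which is voiced, so the prefix is wih-.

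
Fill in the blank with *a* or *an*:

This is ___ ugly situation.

The indefinite article is chosen by the initial *sound* of the following word, not its spelling.
*ugly* begins with the sound /ʌ/ (u pronounced /ʌ/) — a vowel sound.
So the article is *an*: This is an ugly situation.

an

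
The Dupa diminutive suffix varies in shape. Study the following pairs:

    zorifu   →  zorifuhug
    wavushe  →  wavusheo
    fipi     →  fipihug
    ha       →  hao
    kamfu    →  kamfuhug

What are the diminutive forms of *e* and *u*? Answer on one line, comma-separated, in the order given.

The suffix is conditioned by the last vowel: -hug when the last vowel of the stem is a high vowel (*zorifu*, *fipi*, *kamfu*); -o when the last vowel of the stem is a non-high vowel (*wavushe*, *ha*).
*e* — last vowel /e/ (a non-high vowel) → -o → *eo*.
*u* — last vowel /u/ (a high vowel) → -hug → *uhug*.

eo, uhug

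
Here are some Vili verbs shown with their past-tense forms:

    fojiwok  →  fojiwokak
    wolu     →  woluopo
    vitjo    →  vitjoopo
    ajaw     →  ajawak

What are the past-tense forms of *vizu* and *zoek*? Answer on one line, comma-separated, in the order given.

The pattern is consonant vs. vowel: -ak when the stem ends in a consonant (*fojiwok*, *ajaw*); -opo when the stem ends in a vowel (*wolu*, *vitjo*).
*vizu* — final sound /u/ (a vowel) → -opo → *vizuopo*.
Since the final sound of *zoek* is /k/ (a consonant), it takes -ak, giving *zoekak*.

vizuopo, zoekak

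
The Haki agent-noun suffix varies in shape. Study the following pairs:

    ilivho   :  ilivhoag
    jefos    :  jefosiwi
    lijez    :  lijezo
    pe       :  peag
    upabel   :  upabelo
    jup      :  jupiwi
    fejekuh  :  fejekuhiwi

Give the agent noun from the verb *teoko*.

teokoag

The pattern is voicing of the final sound: -iwi when the stem ends in a voiceless consonant (*jefos*, *jup*, *fejekuh*); -o when the stem ends in a voiced consonant (*lijez*, *upabel*); -ag when the stem ends in a vowel (*ilivho*, *pe*).
Since the final sound of *teoko* is /o/ (a vowel), it takes -ag, giving *teokoag*.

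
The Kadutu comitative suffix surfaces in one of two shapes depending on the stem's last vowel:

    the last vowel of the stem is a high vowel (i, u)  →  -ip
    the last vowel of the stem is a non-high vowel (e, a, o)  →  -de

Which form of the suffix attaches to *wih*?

-ip

The last vowel of *wih* is /i/, which is a high vowel, so the suffix is -ip.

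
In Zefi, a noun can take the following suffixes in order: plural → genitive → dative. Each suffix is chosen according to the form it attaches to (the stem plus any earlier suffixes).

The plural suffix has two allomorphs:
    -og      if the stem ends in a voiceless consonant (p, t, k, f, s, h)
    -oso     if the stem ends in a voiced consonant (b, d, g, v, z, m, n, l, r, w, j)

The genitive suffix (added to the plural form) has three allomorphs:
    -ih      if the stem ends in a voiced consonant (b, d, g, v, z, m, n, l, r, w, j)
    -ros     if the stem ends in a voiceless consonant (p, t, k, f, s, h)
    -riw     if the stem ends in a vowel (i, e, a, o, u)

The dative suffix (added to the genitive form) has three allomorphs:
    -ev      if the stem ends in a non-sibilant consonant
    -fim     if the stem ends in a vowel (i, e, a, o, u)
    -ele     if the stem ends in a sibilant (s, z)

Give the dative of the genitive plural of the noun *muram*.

The final consonant of *muram* is /m/, which is voiced, so the plural suffix is -oso, giving *muramoso*.
The final sound of the plural form *muramoso* is /o/, which is a vowel, so the genitive suffix is -riw, giving *muramosoriw*.
Since the final sound of the genitive form *muramosoriw* is /w/ (a non-sibilant consonant), it takes -ev, giving *muramosoriwev*.

muramosoriwev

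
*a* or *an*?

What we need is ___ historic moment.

The indefinite article is chosen by the initial *sound* of the following word, not its spelling.
*historic* begins with the sound /h/ (h is pronounced in standard usage) — a consonant sound.
So the article is *a*: What we need is a historic moment.

a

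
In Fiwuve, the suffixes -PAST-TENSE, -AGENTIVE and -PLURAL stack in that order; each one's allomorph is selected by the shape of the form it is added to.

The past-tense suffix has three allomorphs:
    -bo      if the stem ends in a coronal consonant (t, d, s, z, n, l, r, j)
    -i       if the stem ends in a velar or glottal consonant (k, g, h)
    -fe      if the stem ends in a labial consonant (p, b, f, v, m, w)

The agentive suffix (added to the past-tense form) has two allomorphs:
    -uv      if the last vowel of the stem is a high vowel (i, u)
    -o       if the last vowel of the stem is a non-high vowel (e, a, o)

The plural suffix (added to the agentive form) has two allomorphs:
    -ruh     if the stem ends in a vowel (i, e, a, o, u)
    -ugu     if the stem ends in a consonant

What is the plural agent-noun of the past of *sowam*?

sowamfeoruh

The final consonant of *sowam* is /m/, which is labial, so the past-tense suffix is -fe, giving *sowamfe*.
The last vowel of the past-tense form *sowamfe* is /e/, which is a non-high vowel, so the agentive suffix is -o, giving *sowamfeo*.
Since the final sound of the agentive form *sowamfeo* is /o/ (a vowel), it takes -ruh, giving *sowamfeoruh*.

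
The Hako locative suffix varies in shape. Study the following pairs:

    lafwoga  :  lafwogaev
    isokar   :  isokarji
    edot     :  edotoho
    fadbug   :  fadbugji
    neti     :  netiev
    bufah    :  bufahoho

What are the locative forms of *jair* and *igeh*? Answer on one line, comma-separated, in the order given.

jairji, igehoho

Looking at the final sound of each stem: -oho when the stem ends in a voiceless consonant (*edot*, *bufah*); -ji when the stem ends in a voiced consonant (*isokar*, *fadbug*); -ev when the stem ends in a vowel (*lafwoga*, *neti*).
*jair* — final sound /r/ (a voiced consonant) → -ji → *jairji*.
*igeh*: final sound = /h/, a voiceless consonant → -oho → *igehoho*.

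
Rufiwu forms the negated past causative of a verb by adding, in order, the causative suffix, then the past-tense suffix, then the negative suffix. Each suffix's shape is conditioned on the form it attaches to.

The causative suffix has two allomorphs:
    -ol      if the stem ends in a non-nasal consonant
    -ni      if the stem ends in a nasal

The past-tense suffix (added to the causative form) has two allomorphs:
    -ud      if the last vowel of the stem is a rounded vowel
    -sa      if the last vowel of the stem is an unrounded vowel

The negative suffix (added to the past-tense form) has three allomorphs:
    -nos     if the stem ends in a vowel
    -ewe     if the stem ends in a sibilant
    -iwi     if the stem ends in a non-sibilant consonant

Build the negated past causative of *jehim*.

jehimnisanos

The final consonant of *jehim* is /m/, which is a nasal, so the causative suffix is -ni, giving *jehimni*.
Since the last vowel of the causative form *jehimni* is /i/ (an unrounded vowel), it takes -sa, giving *jehimnisa*.
The past-tense form *jehimnisa* — final sound /a/ (a vowel) → -nos → *jehimnisanos*.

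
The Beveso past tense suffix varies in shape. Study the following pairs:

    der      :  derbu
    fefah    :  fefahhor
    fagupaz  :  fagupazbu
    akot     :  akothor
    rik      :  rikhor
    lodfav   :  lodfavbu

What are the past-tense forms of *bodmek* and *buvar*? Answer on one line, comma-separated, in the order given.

bodmekhor, buvarbu

The pattern is voicing of the final consonant: -hor when the stem ends in a voiceless consonant (*fefah*, *akot*, *rik*); -bu when the stem ends in a voiced consonant (*der*, *fagupaz*, *lodfav*).
*bodmek* — final consonant /k/ (voiceless) → -hor → *bodmekhor*.
*buvar* — final consonant /r/ (voiced) → -bu → *buvarbu*.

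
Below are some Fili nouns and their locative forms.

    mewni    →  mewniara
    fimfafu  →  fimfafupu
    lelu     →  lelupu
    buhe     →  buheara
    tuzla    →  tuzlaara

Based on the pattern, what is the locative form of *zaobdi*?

Looking at the last vowel of each stem: -pu when the last vowel of the stem is a rounded vowel (*fimfafu*, *lelu*); -ara when the last vowel of the stem is an unrounded vowel (*mewni*, *buhe*, *tuzla*).
*zaobdi*: last vowel = /i/, an unrounded vowel → -ara → *zaobdiara*.

zaobdiara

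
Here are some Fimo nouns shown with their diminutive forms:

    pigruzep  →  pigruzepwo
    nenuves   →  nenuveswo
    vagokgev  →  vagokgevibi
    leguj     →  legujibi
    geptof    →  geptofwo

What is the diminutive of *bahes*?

baheswo

The pattern is voicing of the final consonant: -wo when the stem ends in a voiceless consonant (*pigruzep*, *nenuves*, *geptof*); -ibi when the stem ends in a voiced consonant (*vagokgev*, *leguj*).
The final consonant of *bahes* is /s/, which is voiceless, so the suffix is -wo, giving *baheswo*.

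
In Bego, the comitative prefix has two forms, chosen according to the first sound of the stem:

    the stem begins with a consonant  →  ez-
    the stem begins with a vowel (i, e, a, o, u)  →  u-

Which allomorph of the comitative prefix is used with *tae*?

ez-

*tae* — first sound /t/ (a consonant) → ez-.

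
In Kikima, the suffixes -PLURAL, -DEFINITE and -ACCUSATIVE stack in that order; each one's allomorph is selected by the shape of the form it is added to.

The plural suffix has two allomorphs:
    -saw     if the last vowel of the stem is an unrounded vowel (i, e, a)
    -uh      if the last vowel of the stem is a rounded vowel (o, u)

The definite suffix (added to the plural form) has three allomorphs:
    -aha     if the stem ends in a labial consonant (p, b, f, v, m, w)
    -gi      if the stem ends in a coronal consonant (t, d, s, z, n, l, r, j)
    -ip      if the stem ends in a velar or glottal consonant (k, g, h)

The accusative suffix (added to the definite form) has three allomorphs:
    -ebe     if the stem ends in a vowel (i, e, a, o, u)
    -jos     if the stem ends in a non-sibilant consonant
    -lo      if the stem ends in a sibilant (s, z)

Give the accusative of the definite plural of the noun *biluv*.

biluvuhipjos

*biluv* — last vowel /u/ (a rounded vowel) → -uh → *biluvuh*.
The plural form *biluvuh*: final consonant = /h/, velar/glottal → -ip → *biluvuhip*.
The final sound of the definite form *biluvuhip* is /p/, which is a non-sibilant consonant, so the accusative suffix is -jos, giving *biluvuhipjos*.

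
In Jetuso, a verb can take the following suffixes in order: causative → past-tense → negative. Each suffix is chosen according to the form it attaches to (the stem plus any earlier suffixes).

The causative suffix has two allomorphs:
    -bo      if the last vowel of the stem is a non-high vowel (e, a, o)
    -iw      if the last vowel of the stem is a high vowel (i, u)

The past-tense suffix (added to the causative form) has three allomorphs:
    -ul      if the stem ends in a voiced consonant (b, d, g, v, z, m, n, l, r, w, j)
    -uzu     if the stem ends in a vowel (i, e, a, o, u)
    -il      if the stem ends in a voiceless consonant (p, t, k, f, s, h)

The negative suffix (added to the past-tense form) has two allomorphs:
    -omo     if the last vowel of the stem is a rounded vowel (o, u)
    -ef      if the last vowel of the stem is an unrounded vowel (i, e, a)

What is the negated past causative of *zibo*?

zibobouzuomo

*zibo* — last vowel /o/ (a non-high vowel) → -bo → *zibobo*.
The causative form *zibobo* — final sound /o/ (a vowel) → -uzu → *zibobouzu*.
Since the last vowel of the past-tense form *zibobouzu* is /u/ (a rounded vowel), it takes -omo, giving *zibobouzuomo*.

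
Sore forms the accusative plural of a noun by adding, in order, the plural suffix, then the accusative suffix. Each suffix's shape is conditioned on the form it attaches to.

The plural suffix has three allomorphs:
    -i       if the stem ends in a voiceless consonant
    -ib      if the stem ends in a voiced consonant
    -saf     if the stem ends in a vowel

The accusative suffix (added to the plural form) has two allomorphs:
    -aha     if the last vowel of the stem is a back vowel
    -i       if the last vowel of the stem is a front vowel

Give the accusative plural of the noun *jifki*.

jifkisafaha

The final sound of *jifki* is /i/, which is a vowel, so the plural suffix is -saf, giving *jifkisaf*.
The plural form *jifkisaf*: last vowel = /a/, a back vowel → -aha → *jifkisafaha*.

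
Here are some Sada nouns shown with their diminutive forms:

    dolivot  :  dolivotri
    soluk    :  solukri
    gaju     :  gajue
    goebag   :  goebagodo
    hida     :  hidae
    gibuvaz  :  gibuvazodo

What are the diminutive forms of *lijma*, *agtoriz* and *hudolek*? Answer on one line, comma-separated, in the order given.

lijmae, agtorizodo, hudolekri

The alternation tracks the final sound of the stem — -ri when the stem ends in a voiceless consonant (*dolivot*, *soluk*); -odo when the stem ends in a voiced consonant (*goebag*, *gibuvaz*); -e when the stem ends in a vowel (*gaju*, *hida*).
*lijma*: final sound = /a/, a vowel → -e → *lijmae*.
*agtoriz*: final sound = /z/, a voiced consonant → -odo → *agtorizodo*.
*hudolek*: final sound = /k/, a voiceless consonant → -ri → *hudolekri*.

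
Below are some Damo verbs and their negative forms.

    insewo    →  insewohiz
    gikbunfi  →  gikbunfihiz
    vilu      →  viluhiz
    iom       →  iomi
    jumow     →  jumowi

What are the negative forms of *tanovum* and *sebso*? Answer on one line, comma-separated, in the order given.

tanovumi, sebsohiz

Looking at the final sound of each stem: -i when the stem ends in a consonant (*iom*, *jumow*); -hiz when the stem ends in a vowel (*insewo*, *gikbunfi*, *vilu*).
*tanovum*: final sound = /m/, a consonant → -i → *tanovumi*.
*sebso* — final sound /o/ (a vowel) → -hiz → *sebsohiz*.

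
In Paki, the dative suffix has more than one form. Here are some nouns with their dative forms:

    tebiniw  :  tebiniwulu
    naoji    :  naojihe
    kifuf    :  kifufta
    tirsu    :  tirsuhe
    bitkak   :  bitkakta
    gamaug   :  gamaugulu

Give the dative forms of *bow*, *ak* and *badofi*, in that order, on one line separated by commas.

The alternation tracks the final sound of the stem — -ta when the stem ends in a voiceless consonant (*kifuf*, *bitkak*); -ulu when the stem ends in a voiced consonant (*tebiniw*, *gamaug*); -he when the stem ends in a vowel (*naoji*, *tirsu*).
Since the final sound of *bow* is /w/ (a voiced consonant), it takes -ulu, giving *bowulu*.
The final sound of *ak* is /k/, which is a voiceless consonant, so the suffix is -ta, giving *akta*.
*badofi*: final sound = /i/, a vowel → -he → *badofihe*.

bowulu, akta, badofihe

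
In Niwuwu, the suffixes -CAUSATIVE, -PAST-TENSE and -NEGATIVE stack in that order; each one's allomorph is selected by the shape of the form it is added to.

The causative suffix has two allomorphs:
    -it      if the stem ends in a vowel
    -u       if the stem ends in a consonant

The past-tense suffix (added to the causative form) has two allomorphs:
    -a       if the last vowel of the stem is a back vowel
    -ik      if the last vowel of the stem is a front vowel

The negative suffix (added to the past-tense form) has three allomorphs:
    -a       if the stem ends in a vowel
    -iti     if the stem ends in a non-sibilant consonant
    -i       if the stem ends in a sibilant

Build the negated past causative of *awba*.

awbaitikiti

The final sound of *awba* is /a/, which is a vowel, so the causative suffix is -it, giving *awbait*.
Since the last vowel of the causative form *awbait* is /i/ (a front vowel), it takes -ik, giving *awbaitik*.
Since the final sound of the past-tense form *awbaitik* is /k/ (a non-sibilant consonant), it takes -iti, giving *awbaitikiti*.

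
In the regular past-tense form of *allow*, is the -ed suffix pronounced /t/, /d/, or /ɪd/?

The stem *allow* ends in a voiced sound other than /d/.
The -ed suffix is realized as /ɪd/ after /t, d/; as /t/ after other voiceless consonants; and as /d/ after other voiced sounds.
So -ed on *allow* is pronounced /d/.

/d/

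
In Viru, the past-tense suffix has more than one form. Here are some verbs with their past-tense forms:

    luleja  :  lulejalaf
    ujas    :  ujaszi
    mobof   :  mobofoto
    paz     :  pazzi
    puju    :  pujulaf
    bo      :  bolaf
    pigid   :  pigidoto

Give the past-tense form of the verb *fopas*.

fopaszi

The alternation tracks the final sound of the stem — -zi when the stem ends in a sibilant (*ujas*, *paz*); -oto when the stem ends in a non-sibilant consonant (*mobof*, *pigid*); -laf when the stem ends in a vowel (*luleja*, *puju*, *bo*).
The final sound of *fopas* is /s/, which is a sibilant, so the suffix is -zi, giving *fopaszi*.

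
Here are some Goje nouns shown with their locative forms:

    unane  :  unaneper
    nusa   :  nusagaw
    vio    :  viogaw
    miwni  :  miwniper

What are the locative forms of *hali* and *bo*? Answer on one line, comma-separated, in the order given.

haliper, bogaw

The suffix is conditioned by the last vowel: -per when the last vowel of the stem is a front vowel (*unane*, *miwni*); -gaw when the last vowel of the stem is a back vowel (*nusa*, *vio*).
Since the last vowel of *hali* is /i/ (a front vowel), it takes -per, giving *haliper*.
*bo* — last vowel /o/ (a back vowel) → -gaw → *bogaw*.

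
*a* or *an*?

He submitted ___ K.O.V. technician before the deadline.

a

The indefinite article is chosen by the initial *sound* of the following word, not its spelling.
The initialism *K.O.V.* is read letter by letter; the first letter, K, is pronounced /keɪ/, which begins with a consonant sound.
So the article is *a*: He submitted a K.O.V. technician before the deadline.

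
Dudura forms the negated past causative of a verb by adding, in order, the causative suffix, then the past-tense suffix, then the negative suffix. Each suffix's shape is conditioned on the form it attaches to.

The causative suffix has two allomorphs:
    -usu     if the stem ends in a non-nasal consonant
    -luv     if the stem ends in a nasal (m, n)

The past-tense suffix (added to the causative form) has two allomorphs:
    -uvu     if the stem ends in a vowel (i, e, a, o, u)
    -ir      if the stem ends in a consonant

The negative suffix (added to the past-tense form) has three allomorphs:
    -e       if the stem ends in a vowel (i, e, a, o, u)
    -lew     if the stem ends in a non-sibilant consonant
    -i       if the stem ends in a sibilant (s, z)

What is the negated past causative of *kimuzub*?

*kimuzub*: final consonant = /b/, non-nasal → -usu → *kimuzubusu*.
Since the final sound of the causative form *kimuzubusu* is /u/ (a vowel), it takes -uvu, giving *kimuzubusuuvu*.
Since the final sound of the past-tense form *kimuzubusuuvu* is /u/ (a vowel), it takes -e, giving *kimuzubusuuvue*.

kimuzubusuuvue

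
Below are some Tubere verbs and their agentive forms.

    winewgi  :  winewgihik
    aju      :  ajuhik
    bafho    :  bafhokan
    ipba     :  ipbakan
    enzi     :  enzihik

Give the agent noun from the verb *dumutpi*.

dumutpihik

The pattern is height harmony: -hik when the last vowel of the stem is a high vowel (*winewgi*, *aju*, *enzi*); -kan when the last vowel of the stem is a non-high vowel (*bafho*, *ipba*).
*dumutpi*: last vowel = /i/, a high vowel → -hik → *dumutpihik*.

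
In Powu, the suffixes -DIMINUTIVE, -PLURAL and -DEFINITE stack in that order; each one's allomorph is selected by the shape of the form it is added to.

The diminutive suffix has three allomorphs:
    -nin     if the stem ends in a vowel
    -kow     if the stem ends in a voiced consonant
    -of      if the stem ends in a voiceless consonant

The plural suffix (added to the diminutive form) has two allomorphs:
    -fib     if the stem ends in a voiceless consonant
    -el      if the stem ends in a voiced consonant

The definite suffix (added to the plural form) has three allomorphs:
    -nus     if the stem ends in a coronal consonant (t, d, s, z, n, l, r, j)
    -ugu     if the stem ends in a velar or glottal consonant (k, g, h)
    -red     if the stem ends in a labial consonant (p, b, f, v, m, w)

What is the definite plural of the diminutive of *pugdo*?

Since the final sound of *pugdo* is /o/ (a vowel), it takes -nin, giving *pugdonin*.
The diminutive form *pugdonin*: final consonant = /n/, voiced → -el → *pugdoninel*.
The plural form *pugdoninel* — final consonant /l/ (coronal) → -nus → *pugdoninelnus*.

pugdoninelnus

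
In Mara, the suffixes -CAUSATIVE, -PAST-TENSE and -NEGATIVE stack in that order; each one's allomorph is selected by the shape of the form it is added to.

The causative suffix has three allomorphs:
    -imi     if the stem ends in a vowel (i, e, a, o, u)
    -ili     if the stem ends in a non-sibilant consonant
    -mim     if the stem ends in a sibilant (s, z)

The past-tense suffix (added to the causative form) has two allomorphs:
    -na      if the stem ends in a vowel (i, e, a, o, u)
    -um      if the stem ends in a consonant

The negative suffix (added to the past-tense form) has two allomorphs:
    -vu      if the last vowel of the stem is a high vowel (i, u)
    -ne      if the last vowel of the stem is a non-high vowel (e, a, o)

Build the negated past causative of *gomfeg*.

gomfegilinane

*gomfeg* — final sound /g/ (a non-sibilant consonant) → -ili → *gomfegili*.
The causative form *gomfegili* — final sound /i/ (a vowel) → -na → *gomfegilina*.
The last vowel of the past-tense form *gomfegilina* is /a/, which is a non-high vowel, so the negative suffix is -ne, giving *gomfegilinane*.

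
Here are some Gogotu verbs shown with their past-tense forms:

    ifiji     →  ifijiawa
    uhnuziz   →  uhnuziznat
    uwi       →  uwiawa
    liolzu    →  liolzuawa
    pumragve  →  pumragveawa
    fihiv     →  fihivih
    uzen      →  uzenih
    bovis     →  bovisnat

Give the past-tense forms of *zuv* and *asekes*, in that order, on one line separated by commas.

zuvih, asekesnat

Looking at the final sound of each stem: -nat when the stem ends in a sibilant (*uhnuziz*, *bovis*); -ih when the stem ends in a non-sibilant consonant (*fihiv*, *uzen*); -awa when the stem ends in a vowel (*ifiji*, *uwi*, *liolzu*, *pumragve*).
*zuv*: final sound = /v/, a non-sibilant consonant → -ih → *zuvih*.
The final sound of *asekes* is /s/, which is a sibilant, so the suffix is -nat, giving *asekesnat*.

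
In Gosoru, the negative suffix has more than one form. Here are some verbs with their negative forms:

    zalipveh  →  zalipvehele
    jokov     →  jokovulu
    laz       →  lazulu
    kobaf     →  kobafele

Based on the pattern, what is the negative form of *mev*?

mevulu

Looking at the final consonant of each stem: -ele when the stem ends in a voiceless consonant (*zalipveh*, *kobaf*); -ulu when the stem ends in a voiced consonant (*jokov*, *laz*).
*mev*: final consonant = /v/, voiced → -ulu → *mevulu*.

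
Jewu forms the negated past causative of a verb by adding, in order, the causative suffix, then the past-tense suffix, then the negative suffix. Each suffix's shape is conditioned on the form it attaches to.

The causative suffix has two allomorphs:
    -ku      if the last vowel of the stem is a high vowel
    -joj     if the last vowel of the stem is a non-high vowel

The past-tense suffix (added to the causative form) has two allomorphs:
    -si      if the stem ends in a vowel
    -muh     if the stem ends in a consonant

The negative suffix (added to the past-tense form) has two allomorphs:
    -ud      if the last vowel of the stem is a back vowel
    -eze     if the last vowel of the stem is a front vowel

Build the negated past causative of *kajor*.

kajorjojmuhud

The last vowel of *kajor* is /o/, which is a non-high vowel, so the causative suffix is -joj, giving *kajorjoj*.
The causative form *kajorjoj*: final sound = /j/, a consonant → -muh → *kajorjojmuh*.
The past-tense form *kajorjojmuh*: last vowel = /u/, a back vowel → -ud → *kajorjojmuhud*.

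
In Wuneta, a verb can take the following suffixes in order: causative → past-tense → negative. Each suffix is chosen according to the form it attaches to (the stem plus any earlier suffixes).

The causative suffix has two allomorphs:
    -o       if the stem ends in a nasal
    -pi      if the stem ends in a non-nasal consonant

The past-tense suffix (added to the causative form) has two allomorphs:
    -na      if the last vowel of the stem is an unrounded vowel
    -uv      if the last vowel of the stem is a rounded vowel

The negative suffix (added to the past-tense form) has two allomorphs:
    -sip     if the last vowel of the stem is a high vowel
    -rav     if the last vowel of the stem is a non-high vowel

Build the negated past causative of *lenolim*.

lenolimouvsip

Since the final consonant of *lenolim* is /m/ (a nasal), it takes -o, giving *lenolimo*.
The last vowel of the causative form *lenolimo* is /o/, which is a rounded vowel, so the past-tense suffix is -uv, giving *lenolimouv*.
The last vowel of the past-tense form *lenolimouv* is /u/, which is a high vowel, so the negative suffix is -sip, giving *lenolimouvsip*.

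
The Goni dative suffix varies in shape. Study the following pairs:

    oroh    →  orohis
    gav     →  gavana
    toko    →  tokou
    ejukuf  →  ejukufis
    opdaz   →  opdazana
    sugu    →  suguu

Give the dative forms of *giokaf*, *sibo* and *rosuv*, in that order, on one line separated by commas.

giokafis, sibou, rosuvana

Looking at the final sound of each stem: -is when the stem ends in a voiceless consonant (*oroh*, *ejukuf*); -ana when the stem ends in a voiced consonant (*gav*, *opdaz*); -u when the stem ends in a vowel (*toko*, *sugu*).
The final sound of *giokaf* is /f/, which is a voiceless consonant, so the suffix is -is, giving *giokafis*.
The final sound of *sibo* is /o/, which is a vowel, so the suffix is -u, giving *sibou*.
The final sound of *rosuv* is /v/, which is a voiced consonant, so the suffix is -ana, giving *rosuvana*.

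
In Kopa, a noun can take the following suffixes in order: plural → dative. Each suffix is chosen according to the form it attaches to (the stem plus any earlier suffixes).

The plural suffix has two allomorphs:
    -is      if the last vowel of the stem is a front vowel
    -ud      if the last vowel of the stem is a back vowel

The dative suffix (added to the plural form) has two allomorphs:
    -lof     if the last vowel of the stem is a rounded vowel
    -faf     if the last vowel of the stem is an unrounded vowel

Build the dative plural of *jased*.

jasedisfaf

Since the last vowel of *jased* is /e/ (a front vowel), it takes -is, giving *jasedis*.
Since the last vowel of the plural form *jasedis* is /i/ (an unrounded vowel), it takes -faf, giving *jasedisfaf*.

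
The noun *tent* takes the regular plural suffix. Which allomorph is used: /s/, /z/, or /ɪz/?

The stem *tent* ends in a voiceless non-sibilant consonant.
The plural suffix surfaces as /ɪz/ after sibilants, /s/ after other voiceless consonants, and /z/ after other voiced sounds.
So the plural -s on *tent* is pronounced /s/.

/s/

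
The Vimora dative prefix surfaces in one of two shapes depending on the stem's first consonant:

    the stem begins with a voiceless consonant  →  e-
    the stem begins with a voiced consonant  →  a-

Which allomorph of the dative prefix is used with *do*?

a-

*do* — first consonant /d/ (voiced) → a-.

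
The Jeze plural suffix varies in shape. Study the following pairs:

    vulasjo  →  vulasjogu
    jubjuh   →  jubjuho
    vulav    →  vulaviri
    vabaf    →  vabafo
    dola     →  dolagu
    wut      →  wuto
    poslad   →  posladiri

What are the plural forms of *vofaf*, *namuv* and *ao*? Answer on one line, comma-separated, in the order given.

The suffix is conditioned by the final sound: -o when the stem ends in a voiceless consonant (*jubjuh*, *vabaf*, *wut*); -iri when the stem ends in a voiced consonant (*vulav*, *poslad*); -gu when the stem ends in a vowel (*vulasjo*, *dola*).
*vofaf* — final sound /f/ (a voiceless consonant) → -o → *vofafo*.
The final sound of *namuv* is /v/, which is a voiced consonant, so the suffix is -iri, giving *namuviri*.
Since the final sound of *ao* is /o/ (a vowel), it takes -gu, giving *aogu*.

vofafo, namuviri, aogu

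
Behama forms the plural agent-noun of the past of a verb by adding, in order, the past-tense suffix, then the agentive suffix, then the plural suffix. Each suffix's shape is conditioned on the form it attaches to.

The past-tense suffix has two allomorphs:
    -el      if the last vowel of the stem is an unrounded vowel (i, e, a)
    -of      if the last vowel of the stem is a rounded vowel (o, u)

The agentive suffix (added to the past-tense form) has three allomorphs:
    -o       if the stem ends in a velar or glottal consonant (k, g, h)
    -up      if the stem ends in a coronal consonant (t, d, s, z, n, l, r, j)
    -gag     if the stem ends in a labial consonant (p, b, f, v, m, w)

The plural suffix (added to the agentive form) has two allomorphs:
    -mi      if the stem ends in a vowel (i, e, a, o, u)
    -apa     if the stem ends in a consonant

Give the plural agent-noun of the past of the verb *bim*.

*bim*: last vowel = /i/, an unrounded vowel → -el → *bimel*.
Since the final consonant of the past-tense form *bimel* is /l/ (coronal), it takes -up, giving *bimelup*.
The agentive form *bimelup*: final sound = /p/, a consonant → -apa → *bimelupapa*.

bimelupapa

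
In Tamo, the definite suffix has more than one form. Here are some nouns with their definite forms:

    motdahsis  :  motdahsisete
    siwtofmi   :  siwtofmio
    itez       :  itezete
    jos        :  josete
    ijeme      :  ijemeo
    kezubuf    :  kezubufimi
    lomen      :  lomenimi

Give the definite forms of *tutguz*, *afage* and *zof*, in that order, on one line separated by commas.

The alternation tracks the final sound of the stem — -ete when the stem ends in a sibilant (*motdahsis*, *itez*, *jos*); -imi when the stem ends in a non-sibilant consonant (*kezubuf*, *lomen*); -o when the stem ends in a vowel (*siwtofmi*, *ijeme*).
Since the final sound of *tutguz* is /z/ (a sibilant), it takes -ete, giving *tutguzete*.
The final sound of *afage* is /e/, which is a vowel, so the suffix is -o, giving *afageo*.
*zof*: final sound = /f/, a non-sibilant consonant → -imi → *zofimi*.

tutguzete, afageo, zofimi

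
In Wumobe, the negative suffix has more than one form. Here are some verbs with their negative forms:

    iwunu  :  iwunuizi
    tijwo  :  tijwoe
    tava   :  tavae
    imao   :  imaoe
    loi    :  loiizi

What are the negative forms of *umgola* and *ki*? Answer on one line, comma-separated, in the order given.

Looking at the last vowel of each stem: -izi when the last vowel of the stem is a high vowel (*iwunu*, *loi*); -e when the last vowel of the stem is a non-high vowel (*tijwo*, *tava*, *imao*).
Since the last vowel of *umgola* is /a/ (a non-high vowel), it takes -e, giving *umgolae*.
The last vowel of *ki* is /i/, which is a high vowel, so the suffix is -izi, giving *kiizi*.

umgolae, kiizi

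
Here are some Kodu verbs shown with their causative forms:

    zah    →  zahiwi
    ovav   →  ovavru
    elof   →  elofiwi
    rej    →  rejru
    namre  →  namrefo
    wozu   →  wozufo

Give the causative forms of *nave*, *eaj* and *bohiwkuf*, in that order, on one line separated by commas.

navefo, eajru, bohiwkufiwi

Looking at the final sound of each stem: -iwi when the stem ends in a voiceless consonant (*zah*, *elof*); -ru when the stem ends in a voiced consonant (*ovav*, *rej*); -fo when the stem ends in a vowel (*namre*, *wozu*).
The final sound of *nave* is /e/, which is a vowel, so the suffix is -fo, giving *navefo*.
*eaj* — final sound /j/ (a voiced consonant) → -ru → *eajru*.
*bohiwkuf* — final sound /f/ (a voiceless consonant) → -iwi → *bohiwkufiwi*.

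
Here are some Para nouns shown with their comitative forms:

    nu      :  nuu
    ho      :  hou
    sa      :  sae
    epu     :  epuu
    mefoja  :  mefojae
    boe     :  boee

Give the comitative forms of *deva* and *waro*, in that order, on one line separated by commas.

The pattern is rounding harmony: -u when the last vowel of the stem is a rounded vowel (*nu*, *ho*, *epu*); -e when the last vowel of the stem is an unrounded vowel (*sa*, *mefoja*, *boe*).
*deva*: last vowel = /a/, an unrounded vowel → -e → *devae*.
*waro*: last vowel = /o/, a rounded vowel → -u → *warou*.

devae, warou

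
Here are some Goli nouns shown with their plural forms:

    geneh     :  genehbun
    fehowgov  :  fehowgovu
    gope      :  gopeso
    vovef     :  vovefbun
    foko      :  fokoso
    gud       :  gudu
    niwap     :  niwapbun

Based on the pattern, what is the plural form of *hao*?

The pattern is voicing of the final sound: -bun when the stem ends in a voiceless consonant (*geneh*, *vovef*, *niwap*); -u when the stem ends in a voiced consonant (*fehowgov*, *gud*); -so when the stem ends in a vowel (*gope*, *foko*).
Since the final sound of *hao* is /o/ (a vowel), it takes -so, giving *haoso*.

haoso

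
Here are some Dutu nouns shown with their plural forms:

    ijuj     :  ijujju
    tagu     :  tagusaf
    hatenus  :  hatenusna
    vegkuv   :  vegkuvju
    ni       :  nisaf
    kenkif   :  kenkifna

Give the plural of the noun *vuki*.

The suffix is conditioned by the final sound: -na when the stem ends in a voiceless consonant (*hatenus*, *kenkif*); -ju when the stem ends in a voiced consonant (*ijuj*, *vegkuv*); -saf when the stem ends in a vowel (*tagu*, *ni*).
*vuki*: final sound = /i/, a vowel → -saf → *vukisaf*.

vukisaf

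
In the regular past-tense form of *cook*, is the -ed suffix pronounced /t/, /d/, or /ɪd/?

/t/

The stem *cook* ends in a voiceless consonant other than /t/.
The -ed suffix is realized as /ɪd/ after /t, d/; as /t/ after other voiceless consonants; and as /d/ after other voiced sounds.
So -ed on *cook* is pronounced /t/.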